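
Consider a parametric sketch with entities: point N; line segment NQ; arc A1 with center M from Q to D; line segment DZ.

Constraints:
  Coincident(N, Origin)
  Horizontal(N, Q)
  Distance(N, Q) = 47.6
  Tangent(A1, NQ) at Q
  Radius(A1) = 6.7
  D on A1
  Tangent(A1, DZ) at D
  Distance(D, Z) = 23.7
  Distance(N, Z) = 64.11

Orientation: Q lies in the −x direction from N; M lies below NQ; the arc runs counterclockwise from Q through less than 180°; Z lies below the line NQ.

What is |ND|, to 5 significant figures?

54.582

N is at the origin; NQ is horizontal with |NQ| = 47.6 and Q on the −x side, so Q = (-47.600, 0.0000). Since A1 is tangent to NQ there, MQ ⟂ NQ, so M = Q + (0, -6.7) = (-47.600, -6.7000). Since MD ⟂ DZ (tangency), |MZ| = √(6.7² + 23.7²) = 24.629 regardless of where D sits on A1. So Z lies on both circle(N, 64.11) and circle(M, 24.629); the below-NQ intersection is Z = (-56.921, -29.497). D is the foot of the tangent from Z: D = (-54.258, -5.9470).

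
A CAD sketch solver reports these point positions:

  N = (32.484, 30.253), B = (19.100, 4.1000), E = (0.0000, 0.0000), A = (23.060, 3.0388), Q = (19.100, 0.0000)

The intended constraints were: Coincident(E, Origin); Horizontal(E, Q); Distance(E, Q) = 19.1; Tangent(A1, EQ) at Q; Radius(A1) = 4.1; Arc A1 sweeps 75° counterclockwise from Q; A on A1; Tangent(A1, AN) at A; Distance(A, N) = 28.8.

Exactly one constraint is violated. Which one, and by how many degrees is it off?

Tangent(A1, AN) at A — off by 4.10°.

E = (0.00, 0.00) ✓; E.y = 0.00, Q.y = 0.00 ✓; |EQ| = 19.10 ✓; ∠(BQ, QE) = 90.00° ✓; |BQ| = 4.100 ✓; bearing(B→A) − bearing(B→Q) = 75.00° ✓; |BA| = 4.100 ✓; ∠(BA, AN) = 94.10° ✗; |AN| = 28.80 ✓.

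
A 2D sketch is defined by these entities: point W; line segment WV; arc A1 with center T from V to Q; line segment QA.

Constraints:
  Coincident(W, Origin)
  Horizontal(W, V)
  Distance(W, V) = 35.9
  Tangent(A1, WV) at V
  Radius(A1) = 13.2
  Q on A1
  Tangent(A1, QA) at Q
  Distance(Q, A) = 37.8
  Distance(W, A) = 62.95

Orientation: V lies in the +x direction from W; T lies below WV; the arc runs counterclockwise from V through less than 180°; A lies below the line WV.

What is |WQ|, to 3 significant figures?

28.7

W is at the origin; W and V share the same y with |WV| = 35.9 and V on the +x side, so V = (35.9, 0.00). Tangency of A1 to WV means the radius TV is perpendicular to WV, so T = V + (0, -13.2) = (35.9, -13.2). Since TQ ⟂ QA (tangency), |TA| = √(13.2² + 37.8²) = 40.0 regardless of where Q sits on A1. So A lies on both circle(W, 62.95) and circle(T, 40.0); the below-WV intersection is A = (33.7, -53.2). Q is the foot of the tangent from A: Q = (23.2, -16.9).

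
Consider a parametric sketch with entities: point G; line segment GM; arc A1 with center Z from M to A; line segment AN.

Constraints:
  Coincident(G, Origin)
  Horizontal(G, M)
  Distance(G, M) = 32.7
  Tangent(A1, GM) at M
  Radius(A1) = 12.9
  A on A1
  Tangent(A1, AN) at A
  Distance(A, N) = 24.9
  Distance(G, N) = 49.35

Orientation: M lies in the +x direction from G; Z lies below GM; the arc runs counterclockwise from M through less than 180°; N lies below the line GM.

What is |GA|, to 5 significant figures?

26.499

G is at the origin; G and M share the same y with |GM| = 32.7 and M on the +x side, so M = (32.700, 0.0000). Since A1 is tangent to GM there, ZM ⟂ GM, so Z = M + (0, -12.9) = (32.700, -12.900). Since ZA ⟂ AN (tangency), |ZN| = √(12.9² + 24.9²) = 28.043 regardless of where A sits on A1. So N lies on both circle(G, 49.35) and circle(Z, 28.043); the below-GM intersection is N = (28.106, -40.564). A is the foot of the tangent from N: A = (20.429, -16.878).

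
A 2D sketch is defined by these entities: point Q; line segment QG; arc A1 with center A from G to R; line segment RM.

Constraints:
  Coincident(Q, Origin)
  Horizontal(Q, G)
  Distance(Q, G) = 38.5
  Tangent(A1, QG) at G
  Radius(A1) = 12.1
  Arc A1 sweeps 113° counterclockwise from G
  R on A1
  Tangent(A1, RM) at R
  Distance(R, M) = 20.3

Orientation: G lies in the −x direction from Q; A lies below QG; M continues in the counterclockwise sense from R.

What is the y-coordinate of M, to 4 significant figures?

-35.51

Q is at the origin; QG is horizontal with |QG| = 38.5 and G on the −x side, so G = (-38.50, 0.000). The tangent condition forces AG to be normal to QG, so A = G + (0, -12.1) = (-38.50, -12.10). On A1, G sits at bearing 90° from A; a 113° counterclockwise sweep puts R at bearing 203°, so R = A + 12.1·(cos 203°, sin 203°) = (-49.64, -16.83). Since A1 is tangent to RM there, AR ⟂ RM, so RM runs along (−sin 203°, cos 203°); with |RM| = 20.3, M = (-41.71, -35.51). So M.y = -35.51.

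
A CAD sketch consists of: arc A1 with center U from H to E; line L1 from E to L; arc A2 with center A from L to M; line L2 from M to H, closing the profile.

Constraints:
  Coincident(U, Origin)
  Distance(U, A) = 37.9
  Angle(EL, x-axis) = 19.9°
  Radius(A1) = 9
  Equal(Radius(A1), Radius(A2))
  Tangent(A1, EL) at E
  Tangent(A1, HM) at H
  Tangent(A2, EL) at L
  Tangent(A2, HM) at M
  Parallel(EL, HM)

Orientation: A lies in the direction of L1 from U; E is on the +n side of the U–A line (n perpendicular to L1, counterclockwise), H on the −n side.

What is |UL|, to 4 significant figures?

38.95

The slot axis is L1's direction at 19.9°, so u = (cos 19.9°, sin 19.9°) = (0.9403, 0.3404) and n = (−sin 19.9°, cos 19.9°) = (-0.3404, 0.9403). U is at the origin and A lies 37.9 along u from U, so A = 37.9·u = (35.64, 12.90). Tangency of A1 to both parallel lines with radius 9.0 puts E and H at U ± 9.0·n: E = (-3.063, 8.463), H = (3.063, -8.463). Equal radii place L and M the same way about A: L = A + 9.0·n = (32.57, 21.36), M = A − 9.0·n = (38.70, 4.438). Then |UL| = |L − U| = 38.95.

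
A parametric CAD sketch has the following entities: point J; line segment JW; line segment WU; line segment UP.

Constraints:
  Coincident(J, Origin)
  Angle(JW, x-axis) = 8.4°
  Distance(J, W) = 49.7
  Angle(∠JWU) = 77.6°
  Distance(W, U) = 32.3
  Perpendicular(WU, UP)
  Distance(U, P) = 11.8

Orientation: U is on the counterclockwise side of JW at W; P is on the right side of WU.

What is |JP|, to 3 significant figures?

64.1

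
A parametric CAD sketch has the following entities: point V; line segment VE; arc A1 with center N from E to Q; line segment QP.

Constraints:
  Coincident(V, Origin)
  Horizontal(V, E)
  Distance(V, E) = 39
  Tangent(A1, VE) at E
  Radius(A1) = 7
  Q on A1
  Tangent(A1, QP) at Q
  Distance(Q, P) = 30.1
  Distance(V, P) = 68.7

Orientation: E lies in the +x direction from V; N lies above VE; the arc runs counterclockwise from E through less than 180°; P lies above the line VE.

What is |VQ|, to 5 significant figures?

44.400

V is at the origin; VE is horizontal with |VE| = 39.0 and E on the +x side, so E = (39.000, 0.0000). Since A1 is tangent to VE there, NE ⟂ VE, so N = E + (0, 7) = (39.000, 7.0000). Since NQ ⟂ QP (tangency), |NP| = √(7.0² + 30.1²) = 30.903 regardless of where Q sits on A1. So P lies on both circle(V, 68.7) and circle(N, 30.903); the above-VE intersection is P = (63.836, 25.389). Q is the foot of the tangent from P: Q = (44.331, 2.4640).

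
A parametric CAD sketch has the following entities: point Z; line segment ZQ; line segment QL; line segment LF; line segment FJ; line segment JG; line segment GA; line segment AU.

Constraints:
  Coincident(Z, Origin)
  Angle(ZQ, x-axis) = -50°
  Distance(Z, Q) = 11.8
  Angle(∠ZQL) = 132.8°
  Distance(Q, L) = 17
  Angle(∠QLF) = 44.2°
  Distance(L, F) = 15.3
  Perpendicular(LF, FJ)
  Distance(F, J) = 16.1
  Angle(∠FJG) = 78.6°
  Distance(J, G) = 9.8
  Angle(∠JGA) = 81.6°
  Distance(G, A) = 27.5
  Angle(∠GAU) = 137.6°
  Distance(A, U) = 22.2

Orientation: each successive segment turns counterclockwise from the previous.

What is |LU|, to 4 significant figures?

41.08

∠JGA = 81.6° gives GA at 62.80° from the x-axis; with |GA| = 27.5, A = (22.89, 9.094). ∠GAU = 137.6° gives AU at 105.2° from the x-axis; with |AU| = 22.2, U = (17.07, 30.52). Then |LU| = |U − L| = 41.08.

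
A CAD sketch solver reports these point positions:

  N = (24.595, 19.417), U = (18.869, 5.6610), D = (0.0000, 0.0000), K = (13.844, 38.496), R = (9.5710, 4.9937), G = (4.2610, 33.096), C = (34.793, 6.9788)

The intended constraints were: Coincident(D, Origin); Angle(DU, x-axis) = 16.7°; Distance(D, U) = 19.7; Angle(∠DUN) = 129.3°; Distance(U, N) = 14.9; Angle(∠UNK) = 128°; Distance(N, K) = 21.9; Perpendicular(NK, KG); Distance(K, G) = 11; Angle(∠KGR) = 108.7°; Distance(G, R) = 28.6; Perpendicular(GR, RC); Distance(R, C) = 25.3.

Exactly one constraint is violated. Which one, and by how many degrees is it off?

Perpendicular(GR, RC) — off by 6.20°.

D = (0.00, 0.00) ✓; DU at 16.70° ✓; |DU| = 19.70 ✓; ∠DUN = 129.3° ✓; |UN| = 14.90 ✓; ∠UNK = 128.0° ✓; |NK| = 21.90 ✓; ∠(NK, KG) = 90.00° ✓; |KG| = 11.00 ✓; ∠KGR = 108.7° ✓; |GR| = 28.60 ✓; ∠(GR, RC) = 83.80° ✗; |RC| = 25.30 ✓.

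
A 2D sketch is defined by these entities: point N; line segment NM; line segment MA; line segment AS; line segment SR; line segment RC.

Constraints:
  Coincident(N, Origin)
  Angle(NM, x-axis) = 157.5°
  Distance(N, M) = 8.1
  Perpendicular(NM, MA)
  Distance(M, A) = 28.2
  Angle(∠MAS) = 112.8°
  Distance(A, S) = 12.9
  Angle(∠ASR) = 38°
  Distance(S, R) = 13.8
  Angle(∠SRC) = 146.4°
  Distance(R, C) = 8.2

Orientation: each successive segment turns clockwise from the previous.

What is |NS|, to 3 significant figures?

33.4

N is at the origin; NM runs at 157.5° with length 8.1, so M = (-7.48, 3.10). NM ⟂ MA, so MA runs at 67.5°; with |MA| = 28.2, A = (3.31, 29.2). ∠MAS = 112.8° gives AS at 0.300° from the x-axis; with |AS| = 12.9, S = (16.2, 29.2). Then |NS| = |S − N| = 33.4.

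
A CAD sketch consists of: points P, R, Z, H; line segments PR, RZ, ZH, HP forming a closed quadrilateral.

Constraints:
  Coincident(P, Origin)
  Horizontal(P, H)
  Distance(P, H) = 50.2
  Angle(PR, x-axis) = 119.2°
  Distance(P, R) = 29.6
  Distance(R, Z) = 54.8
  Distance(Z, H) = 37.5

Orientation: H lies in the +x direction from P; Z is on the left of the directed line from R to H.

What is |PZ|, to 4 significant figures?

53.33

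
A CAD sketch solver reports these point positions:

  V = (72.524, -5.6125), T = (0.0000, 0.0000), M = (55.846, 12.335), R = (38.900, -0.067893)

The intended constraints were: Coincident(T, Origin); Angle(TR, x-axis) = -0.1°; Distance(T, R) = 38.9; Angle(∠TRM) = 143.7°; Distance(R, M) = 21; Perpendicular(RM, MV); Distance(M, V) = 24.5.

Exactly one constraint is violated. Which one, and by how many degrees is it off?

Perpendicular(RM, MV) — off by 6.70°.

T = (0.00, 0.00) ✓; TR at -0.1000° ✓; |TR| = 38.90 ✓; ∠TRM = 143.7° ✓; |RM| = 21.00 ✓; ∠(RM, MV) = 83.30° ✗; |MV| = 24.50 ✓.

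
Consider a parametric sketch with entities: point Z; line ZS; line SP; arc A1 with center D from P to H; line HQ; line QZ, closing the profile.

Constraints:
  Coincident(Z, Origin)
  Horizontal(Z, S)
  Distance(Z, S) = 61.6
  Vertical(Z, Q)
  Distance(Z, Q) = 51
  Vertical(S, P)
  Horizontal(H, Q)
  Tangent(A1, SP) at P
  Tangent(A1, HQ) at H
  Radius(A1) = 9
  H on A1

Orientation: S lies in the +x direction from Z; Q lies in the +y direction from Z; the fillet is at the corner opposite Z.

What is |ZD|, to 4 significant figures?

67.31

Z is at the origin; ZS is horizontal with |ZS| = 61.6 and S on the +x side, so S = (61.60, 0.000). Z and Q share the same x with |ZQ| = 51.0 and Q on the +y side, so Q = (0.000, 51.00). The virtual corner opposite Z is at (61.60, 51.00). Tangency of A1 to SP means the radius DP is perpendicular to SP and the tangent condition forces DH to be normal to HQ, with radius 9.0, so the center D sits 9.0 in from both sides at D = (52.60, 42.00). Then |ZD| = |D − Z| = 67.31.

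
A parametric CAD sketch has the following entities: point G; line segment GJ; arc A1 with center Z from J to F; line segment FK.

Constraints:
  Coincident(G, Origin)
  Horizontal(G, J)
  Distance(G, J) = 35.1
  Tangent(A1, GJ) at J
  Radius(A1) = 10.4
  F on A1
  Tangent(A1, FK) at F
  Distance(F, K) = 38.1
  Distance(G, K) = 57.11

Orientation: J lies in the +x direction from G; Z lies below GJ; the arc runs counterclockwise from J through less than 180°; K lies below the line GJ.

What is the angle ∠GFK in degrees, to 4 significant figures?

120.8°

G is at the origin; GJ is horizontal with |GJ| = 35.1 and J on the +x side, so J = (35.10, 0.000). Since A1 is tangent to GJ there, ZJ ⟂ GJ, so Z = J + (0, -10.4) = (35.10, -10.40). Since ZF ⟂ FK (tangency), |ZK| = √(10.4² + 38.1²) = 39.49 regardless of where F sits on A1. So K lies on both circle(G, 57.11) and circle(Z, 39.49); the below-GJ intersection is K = (28.70, -49.37). F is the foot of the tangent from K: F = (24.76, -11.48).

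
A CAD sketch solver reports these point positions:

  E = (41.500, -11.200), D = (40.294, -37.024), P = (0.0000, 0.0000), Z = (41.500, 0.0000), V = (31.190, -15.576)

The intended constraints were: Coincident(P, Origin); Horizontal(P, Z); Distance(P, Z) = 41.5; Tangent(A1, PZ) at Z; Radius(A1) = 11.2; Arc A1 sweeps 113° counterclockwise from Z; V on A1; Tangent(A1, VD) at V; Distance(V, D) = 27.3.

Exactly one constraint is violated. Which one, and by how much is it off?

Distance(V, D) = 27.3 — off by 4.00.

P = (0.00, 0.00) ✓; P.y = 0.00, Z.y = 0.00 ✓; |PZ| = 41.50 ✓; ∠(EZ, ZP) = 90.00° ✓; |EZ| = 11.20 ✓; bearing(E→V) − bearing(E→Z) = 113.0° ✓; |EV| = 11.20 ✓; ∠(EV, VD) = 90.00° ✓; |VD| = 23.30 ✗.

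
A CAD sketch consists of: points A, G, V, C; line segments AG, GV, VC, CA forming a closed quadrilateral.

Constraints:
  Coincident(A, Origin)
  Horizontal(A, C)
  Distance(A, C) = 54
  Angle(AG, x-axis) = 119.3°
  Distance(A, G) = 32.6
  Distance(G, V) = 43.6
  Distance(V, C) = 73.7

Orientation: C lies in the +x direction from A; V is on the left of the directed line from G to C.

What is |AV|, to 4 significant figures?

62.49

Checks: |GV| = 43.60 ✓; |VC| = 73.70 ✓.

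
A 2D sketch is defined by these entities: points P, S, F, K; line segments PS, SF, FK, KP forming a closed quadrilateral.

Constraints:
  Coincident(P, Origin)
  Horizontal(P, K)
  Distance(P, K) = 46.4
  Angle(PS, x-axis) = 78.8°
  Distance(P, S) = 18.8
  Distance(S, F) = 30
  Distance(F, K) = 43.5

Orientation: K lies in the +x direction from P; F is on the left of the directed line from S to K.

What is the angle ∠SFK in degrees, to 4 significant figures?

76.15°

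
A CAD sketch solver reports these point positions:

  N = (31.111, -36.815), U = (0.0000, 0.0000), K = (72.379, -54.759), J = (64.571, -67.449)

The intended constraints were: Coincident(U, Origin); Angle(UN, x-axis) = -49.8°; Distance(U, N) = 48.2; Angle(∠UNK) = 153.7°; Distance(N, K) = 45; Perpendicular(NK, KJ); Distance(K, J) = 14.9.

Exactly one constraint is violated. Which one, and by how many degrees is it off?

Perpendicular(NK, KJ) — off by 8.10°.

U = (0.00, 0.00) ✓; UN at -49.80° ✓; |UN| = 48.20 ✓; ∠UNK = 153.7° ✓; |NK| = 45.00 ✓; ∠(NK, KJ) = 98.10° ✗; |KJ| = 14.90 ✓.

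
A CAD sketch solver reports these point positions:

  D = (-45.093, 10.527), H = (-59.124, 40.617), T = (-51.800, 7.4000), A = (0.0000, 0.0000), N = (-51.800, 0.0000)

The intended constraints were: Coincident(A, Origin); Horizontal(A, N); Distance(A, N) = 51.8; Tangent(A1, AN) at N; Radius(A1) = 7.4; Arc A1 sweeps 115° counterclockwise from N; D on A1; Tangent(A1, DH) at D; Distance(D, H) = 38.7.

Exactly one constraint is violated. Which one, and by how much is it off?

Distance(D, H) = 38.7 — off by 5.50.

A = (0.00, 0.00) ✓; A.y = 0.00, N.y = 0.00 ✓; |AN| = 51.80 ✓; ∠(TN, NA) = 90.00° ✓; |TN| = 7.400 ✓; bearing(T→D) − bearing(T→N) = 115.0° ✓; |TD| = 7.400 ✓; ∠(TD, DH) = 90.00° ✓; |DH| = 33.20 ✗.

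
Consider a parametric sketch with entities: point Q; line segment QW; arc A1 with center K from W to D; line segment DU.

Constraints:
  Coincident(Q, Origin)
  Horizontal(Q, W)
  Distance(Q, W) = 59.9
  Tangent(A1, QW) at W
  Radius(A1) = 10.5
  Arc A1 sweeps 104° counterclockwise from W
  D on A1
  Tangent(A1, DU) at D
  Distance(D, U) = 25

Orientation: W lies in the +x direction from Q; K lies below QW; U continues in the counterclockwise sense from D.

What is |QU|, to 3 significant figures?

67.1

Q is at the origin; Q and W share the same y with |QW| = 59.9 and W on the +x side, so W = (59.9, 0.00). Tangency of A1 to QW means the radius KW is perpendicular to QW, so K = W + (0, -10.5) = (59.9, -10.5). On A1, W sits at bearing 90° from K; a 104° counterclockwise sweep puts D at bearing 194°, so D = K + 10.5·(cos 194°, sin 194°) = (49.7, -13.0). Since A1 is tangent to DU there, KD ⟂ DU, so DU runs along (−sin 194°, cos 194°); with |DU| = 25.0, U = (55.8, -37.3). Then |QU| = |U − Q| = 67.1.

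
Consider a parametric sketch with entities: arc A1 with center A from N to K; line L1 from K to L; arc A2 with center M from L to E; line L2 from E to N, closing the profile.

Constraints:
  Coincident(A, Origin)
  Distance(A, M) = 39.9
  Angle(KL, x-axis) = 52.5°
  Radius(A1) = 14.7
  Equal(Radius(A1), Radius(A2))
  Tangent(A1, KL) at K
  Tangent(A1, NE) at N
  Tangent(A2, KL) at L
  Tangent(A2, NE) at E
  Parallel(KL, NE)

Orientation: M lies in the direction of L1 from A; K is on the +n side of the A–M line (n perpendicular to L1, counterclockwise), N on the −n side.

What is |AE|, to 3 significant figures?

42.5

The slot axis is L1's direction at 52.5°, so u = (cos 52.5°, sin 52.5°) = (0.609, 0.793) and n = (−sin 52.5°, cos 52.5°) = (-0.793, 0.609). A is at the origin and M lies 39.9 along u from A, so M = 39.9·u = (24.3, 31.7). Tangency of A1 to both parallel lines with radius 14.7 puts K and N at A ± 14.7·n: K = (-11.7, 8.95), N = (11.7, -8.95). Equal radii place L and E the same way about M: L = M + 14.7·n = (12.6, 40.6), E = M − 14.7·n = (36.0, 22.7). Then |AE| = |E − A| = 42.5.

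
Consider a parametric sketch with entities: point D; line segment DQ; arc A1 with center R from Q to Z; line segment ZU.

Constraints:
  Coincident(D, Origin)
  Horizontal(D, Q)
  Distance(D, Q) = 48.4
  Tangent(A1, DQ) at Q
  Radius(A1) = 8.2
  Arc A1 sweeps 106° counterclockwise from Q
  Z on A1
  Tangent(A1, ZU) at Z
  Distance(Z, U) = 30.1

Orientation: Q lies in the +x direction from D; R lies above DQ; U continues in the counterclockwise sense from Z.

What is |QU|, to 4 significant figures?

39.40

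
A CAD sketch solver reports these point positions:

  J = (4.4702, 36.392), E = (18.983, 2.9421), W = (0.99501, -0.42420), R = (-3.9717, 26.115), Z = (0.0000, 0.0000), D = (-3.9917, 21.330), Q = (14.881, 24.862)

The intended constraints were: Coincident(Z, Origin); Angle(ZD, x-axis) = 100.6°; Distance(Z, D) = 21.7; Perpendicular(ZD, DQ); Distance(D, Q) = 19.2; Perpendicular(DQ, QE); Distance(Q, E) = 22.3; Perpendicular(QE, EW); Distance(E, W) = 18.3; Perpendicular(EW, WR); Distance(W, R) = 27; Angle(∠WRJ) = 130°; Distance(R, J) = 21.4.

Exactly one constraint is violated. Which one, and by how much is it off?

Distance(R, J) = 21.4 — off by 8.10.

Z = (0.00, 0.00) ✓; ZD at 100.6° ✓; |ZD| = 21.70 ✓; ∠(ZD, DQ) = 90.00° ✓; |DQ| = 19.20 ✓; ∠(DQ, QE) = 90.00° ✓; |QE| = 22.30 ✓; ∠(QE, EW) = 90.00° ✓; |EW| = 18.30 ✓; ∠(EW, WR) = 90.00° ✓; |WR| = 27.00 ✓; ∠WRJ = 130.0° ✓; |RJ| = 13.30 ✗.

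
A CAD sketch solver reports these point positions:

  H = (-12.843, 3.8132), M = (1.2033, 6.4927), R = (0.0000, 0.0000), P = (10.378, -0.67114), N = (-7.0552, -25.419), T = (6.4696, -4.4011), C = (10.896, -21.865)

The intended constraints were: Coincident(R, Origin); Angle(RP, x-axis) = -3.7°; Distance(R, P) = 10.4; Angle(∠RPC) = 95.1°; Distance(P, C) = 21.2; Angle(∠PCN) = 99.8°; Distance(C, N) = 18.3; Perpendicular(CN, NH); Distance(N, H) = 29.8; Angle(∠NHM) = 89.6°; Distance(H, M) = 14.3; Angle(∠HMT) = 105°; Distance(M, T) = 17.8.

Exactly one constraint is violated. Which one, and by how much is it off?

Distance(M, T) = 17.8 — off by 5.70.

R = (0.00, 0.00) ✓; RP at -3.700° ✓; |RP| = 10.40 ✓; ∠RPC = 95.10° ✓; |PC| = 21.20 ✓; ∠PCN = 99.80° ✓; |CN| = 18.30 ✓; ∠(CN, NH) = 90.00° ✓; |NH| = 29.80 ✓; ∠NHM = 89.60° ✓; |HM| = 14.30 ✓; ∠HMT = 105.0° ✓; |MT| = 12.10 ✗.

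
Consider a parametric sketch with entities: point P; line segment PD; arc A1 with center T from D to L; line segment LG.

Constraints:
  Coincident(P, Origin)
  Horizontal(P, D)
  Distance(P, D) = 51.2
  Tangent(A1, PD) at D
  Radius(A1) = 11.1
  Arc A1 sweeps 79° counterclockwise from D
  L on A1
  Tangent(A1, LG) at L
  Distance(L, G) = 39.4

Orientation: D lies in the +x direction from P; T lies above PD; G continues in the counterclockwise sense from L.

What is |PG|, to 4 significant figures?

84.36

P is at the origin; P and D share the same y with |PD| = 51.2 and D on the +x side, so D = (51.20, 0.000). Since A1 is tangent to PD there, TD ⟂ PD, so T = D + (0, 11.1) = (51.20, 11.10). On A1, D sits at bearing -90° from T; a 79° counterclockwise sweep puts L at bearing -11°, so L = T + 11.1·(cos -11°, sin -11°) = (62.10, 8.982). Tangency of A1 to LG means the radius TL is perpendicular to LG, so LG runs along (−sin -11°, cos -11°); with |LG| = 39.4, G = (69.61, 47.66). Then |PG| = |G − P| = 84.36.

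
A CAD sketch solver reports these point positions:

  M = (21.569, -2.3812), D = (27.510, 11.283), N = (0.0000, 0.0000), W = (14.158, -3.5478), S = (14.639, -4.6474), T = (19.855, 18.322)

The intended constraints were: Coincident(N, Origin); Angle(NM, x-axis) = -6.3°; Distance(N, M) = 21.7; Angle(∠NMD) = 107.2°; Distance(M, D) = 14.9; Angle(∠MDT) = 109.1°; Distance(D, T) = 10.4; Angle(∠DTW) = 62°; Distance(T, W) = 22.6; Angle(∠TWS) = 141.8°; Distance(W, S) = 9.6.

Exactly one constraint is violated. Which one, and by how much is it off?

Distance(W, S) = 9.6 — off by 8.40.

N = (0.00, 0.00) ✓; NM at -6.300° ✓; |NM| = 21.70 ✓; ∠NMD = 107.2° ✓; |MD| = 14.90 ✓; ∠MDT = 109.1° ✓; |DT| = 10.40 ✓; ∠DTW = 62.00° ✓; |TW| = 22.60 ✓; ∠TWS = 141.8° ✓; |WS| = 1.200 ✗.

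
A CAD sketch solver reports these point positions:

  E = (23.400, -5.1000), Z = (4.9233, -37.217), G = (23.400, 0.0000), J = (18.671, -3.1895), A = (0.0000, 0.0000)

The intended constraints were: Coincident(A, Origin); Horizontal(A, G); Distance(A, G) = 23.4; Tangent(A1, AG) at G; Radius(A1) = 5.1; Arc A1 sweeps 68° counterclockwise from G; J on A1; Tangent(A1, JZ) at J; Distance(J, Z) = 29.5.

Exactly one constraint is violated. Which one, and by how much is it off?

Distance(J, Z) = 29.5 — off by 7.20.

A = (0.00, 0.00) ✓; A.y = 0.00, G.y = 0.00 ✓; |AG| = 23.40 ✓; ∠(EG, GA) = 90.00° ✓; |EG| = 5.100 ✓; bearing(E→J) − bearing(E→G) = 68.00° ✓; |EJ| = 5.100 ✓; ∠(EJ, JZ) = 90.00° ✓; |JZ| = 36.70 ✗.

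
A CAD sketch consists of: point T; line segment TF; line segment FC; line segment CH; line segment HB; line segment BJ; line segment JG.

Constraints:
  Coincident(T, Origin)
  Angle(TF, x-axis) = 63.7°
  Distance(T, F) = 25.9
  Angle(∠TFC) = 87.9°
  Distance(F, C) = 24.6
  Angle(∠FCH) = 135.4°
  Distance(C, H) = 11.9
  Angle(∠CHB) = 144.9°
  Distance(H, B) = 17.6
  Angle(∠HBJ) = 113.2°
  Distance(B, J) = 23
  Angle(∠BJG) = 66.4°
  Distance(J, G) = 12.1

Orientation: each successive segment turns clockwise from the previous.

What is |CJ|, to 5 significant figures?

39.104

∠CHB = 144.9° gives HB at -108.10° from the x-axis; with |HB| = 17.6, B = (31.126, -16.590). ∠HBJ = 113.2° gives BJ at -174.90° from the x-axis; with |BJ| = 23.0, J = (8.2173, -18.635). Then |CJ| = |J − C| = 39.104.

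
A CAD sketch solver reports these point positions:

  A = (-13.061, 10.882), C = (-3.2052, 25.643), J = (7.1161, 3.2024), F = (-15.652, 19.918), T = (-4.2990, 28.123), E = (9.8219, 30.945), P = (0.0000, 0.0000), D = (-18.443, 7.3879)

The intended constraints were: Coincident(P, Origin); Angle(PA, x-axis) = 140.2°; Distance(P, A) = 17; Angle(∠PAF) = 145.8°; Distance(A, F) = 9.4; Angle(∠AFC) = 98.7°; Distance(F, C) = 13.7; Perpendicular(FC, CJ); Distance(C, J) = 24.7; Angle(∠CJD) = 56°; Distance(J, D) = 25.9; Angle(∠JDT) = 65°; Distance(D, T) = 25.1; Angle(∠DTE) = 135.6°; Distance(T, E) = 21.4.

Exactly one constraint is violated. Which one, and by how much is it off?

Distance(T, E) = 21.4 — off by 7.00.

P = (0.00, 0.00) ✓; PA at 140.2° ✓; |PA| = 17.00 ✓; ∠PAF = 145.8° ✓; |AF| = 9.400 ✓; ∠AFC = 98.70° ✓; |FC| = 13.70 ✓; ∠(FC, CJ) = 90.00° ✓; |CJ| = 24.70 ✓; ∠CJD = 56.00° ✓; |JD| = 25.90 ✓; ∠JDT = 65.00° ✓; |DT| = 25.10 ✓; ∠DTE = 135.6° ✓; |TE| = 14.40 ✗.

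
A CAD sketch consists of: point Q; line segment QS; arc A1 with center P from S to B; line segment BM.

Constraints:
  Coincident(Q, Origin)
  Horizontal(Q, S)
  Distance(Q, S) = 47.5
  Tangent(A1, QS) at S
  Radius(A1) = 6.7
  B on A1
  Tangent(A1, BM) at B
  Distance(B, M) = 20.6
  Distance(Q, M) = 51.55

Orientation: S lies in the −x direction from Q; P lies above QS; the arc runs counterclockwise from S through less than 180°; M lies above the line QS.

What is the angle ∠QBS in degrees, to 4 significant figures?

121.2°

Checks: |PB| = 6.700 ✓; ∠(PB, BM) = 90.00° ✓; |BM| = 20.60 ✓; |QM| = 51.55 ✓.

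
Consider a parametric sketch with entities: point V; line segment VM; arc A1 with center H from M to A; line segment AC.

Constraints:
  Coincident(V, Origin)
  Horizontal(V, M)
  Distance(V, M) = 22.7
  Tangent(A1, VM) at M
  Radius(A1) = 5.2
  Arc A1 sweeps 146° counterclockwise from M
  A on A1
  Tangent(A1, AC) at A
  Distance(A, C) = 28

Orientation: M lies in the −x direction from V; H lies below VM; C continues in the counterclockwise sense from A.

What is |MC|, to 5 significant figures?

32.338

V is at the origin; V and M share the same y with |VM| = 22.7 and M on the −x side, so M = (-22.700, 0.0000). The tangent condition forces HM to be normal to VM, so H = M + (0, -5.2) = (-22.700, -5.2000). On A1, M sits at bearing 90° from H; a 146° counterclockwise sweep puts A at bearing 236°, so A = H + 5.2·(cos 236°, sin 236°) = (-25.608, -9.5110). A1 meets AC tangentially, so HA is at right angles to AC, so AC runs along (−sin 236°, cos 236°); with |AC| = 28.0, C = (-2.3948, -25.168). Then |MC| = |C − M| = 32.338.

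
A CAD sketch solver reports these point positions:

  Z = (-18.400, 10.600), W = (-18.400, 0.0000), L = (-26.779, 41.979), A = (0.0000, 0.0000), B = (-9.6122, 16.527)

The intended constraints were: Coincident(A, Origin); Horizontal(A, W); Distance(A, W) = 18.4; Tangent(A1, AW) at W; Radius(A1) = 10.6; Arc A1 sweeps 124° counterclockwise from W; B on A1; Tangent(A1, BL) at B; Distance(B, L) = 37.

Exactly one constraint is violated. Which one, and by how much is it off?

Distance(B, L) = 37 — off by 6.30.

A = (0.00, 0.00) ✓; A.y = 0.00, W.y = 0.00 ✓; |AW| = 18.40 ✓; ∠(ZW, WA) = 90.00° ✓; |ZW| = 10.60 ✓; bearing(Z→B) − bearing(Z→W) = 124.0° ✓; |ZB| = 10.60 ✓; ∠(ZB, BL) = 90.00° ✓; |BL| = 30.70 ✗.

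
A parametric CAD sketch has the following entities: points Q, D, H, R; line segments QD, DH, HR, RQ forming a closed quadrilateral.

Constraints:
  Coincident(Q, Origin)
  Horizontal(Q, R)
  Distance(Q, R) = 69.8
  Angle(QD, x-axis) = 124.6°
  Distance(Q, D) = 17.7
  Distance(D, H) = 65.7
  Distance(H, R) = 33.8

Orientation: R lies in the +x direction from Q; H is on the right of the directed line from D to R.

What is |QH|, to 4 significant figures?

49.63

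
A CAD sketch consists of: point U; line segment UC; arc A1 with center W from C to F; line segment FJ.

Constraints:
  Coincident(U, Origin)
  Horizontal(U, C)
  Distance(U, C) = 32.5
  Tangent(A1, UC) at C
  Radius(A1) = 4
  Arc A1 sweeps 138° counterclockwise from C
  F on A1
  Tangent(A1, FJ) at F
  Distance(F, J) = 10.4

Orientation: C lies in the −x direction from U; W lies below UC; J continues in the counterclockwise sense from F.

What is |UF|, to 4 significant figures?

35.86

U is at the origin; U and C share the same y with |UC| = 32.5 and C on the −x side, so C = (-32.50, 0.000). The tangent condition forces WC to be normal to UC, so W = C + (0, -4) = (-32.50, -4.000). On A1, C sits at bearing 90° from W; a 138° counterclockwise sweep puts F at bearing 228°, so F = W + 4.0·(cos 228°, sin 228°) = (-35.18, -6.973). Then |UF| = |F − U| = 35.86.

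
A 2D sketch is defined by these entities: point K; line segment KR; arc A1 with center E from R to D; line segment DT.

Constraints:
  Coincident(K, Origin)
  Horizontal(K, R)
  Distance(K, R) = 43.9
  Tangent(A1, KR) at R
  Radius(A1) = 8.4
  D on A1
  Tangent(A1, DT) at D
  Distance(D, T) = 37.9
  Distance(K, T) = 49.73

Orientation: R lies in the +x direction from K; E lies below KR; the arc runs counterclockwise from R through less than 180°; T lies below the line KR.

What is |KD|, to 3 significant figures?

36.3

K is at the origin; KR is horizontal with |KR| = 43.9 and R on the +x side, so R = (43.9, 0.00). Tangency of A1 to KR means the radius ER is perpendicular to KR, so E = R + (0, -8.4) = (43.9, -8.40). Since ED ⟂ DT (tangency), |ET| = √(8.4² + 37.9²) = 38.8 regardless of where D sits on A1. So T lies on both circle(K, 49.73) and circle(E, 38.8); the below-KR intersection is T = (25.6, -42.6). D is the foot of the tangent from T: D = (35.8, -6.14).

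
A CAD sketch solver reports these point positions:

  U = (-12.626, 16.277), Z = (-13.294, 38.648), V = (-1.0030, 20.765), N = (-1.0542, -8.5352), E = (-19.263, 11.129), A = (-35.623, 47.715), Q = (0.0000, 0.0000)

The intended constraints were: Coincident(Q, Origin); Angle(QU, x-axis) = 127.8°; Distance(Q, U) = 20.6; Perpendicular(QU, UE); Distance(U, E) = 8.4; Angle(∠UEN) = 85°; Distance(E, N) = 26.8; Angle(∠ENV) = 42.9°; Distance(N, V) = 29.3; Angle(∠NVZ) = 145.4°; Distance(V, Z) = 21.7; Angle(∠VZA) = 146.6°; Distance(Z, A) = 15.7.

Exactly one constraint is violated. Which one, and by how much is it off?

Distance(Z, A) = 15.7 — off by 8.40.

Q = (0.00, 0.00) ✓; QU at 127.8° ✓; |QU| = 20.60 ✓; ∠(QU, UE) = 90.00° ✓; |UE| = 8.400 ✓; ∠UEN = 85.00° ✓; |EN| = 26.80 ✓; ∠ENV = 42.90° ✓; |NV| = 29.30 ✓; ∠NVZ = 145.4° ✓; |VZ| = 21.70 ✓; ∠VZA = 146.6° ✓; |ZA| = 24.10 ✗.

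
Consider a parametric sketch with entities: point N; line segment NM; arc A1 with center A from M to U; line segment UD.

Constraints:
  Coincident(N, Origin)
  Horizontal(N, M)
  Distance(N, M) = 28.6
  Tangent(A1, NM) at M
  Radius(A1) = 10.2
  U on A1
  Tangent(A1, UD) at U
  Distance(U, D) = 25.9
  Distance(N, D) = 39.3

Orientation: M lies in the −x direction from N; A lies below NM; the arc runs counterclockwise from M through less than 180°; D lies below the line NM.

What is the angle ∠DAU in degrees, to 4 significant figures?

68.50°

Checks: |NM| = 28.60 ✓; |AU| = 10.20 ✓; ∠(AU, UD) = 90.00° ✓; |UD| = 25.90 ✓; |ND| = 39.30 ✓.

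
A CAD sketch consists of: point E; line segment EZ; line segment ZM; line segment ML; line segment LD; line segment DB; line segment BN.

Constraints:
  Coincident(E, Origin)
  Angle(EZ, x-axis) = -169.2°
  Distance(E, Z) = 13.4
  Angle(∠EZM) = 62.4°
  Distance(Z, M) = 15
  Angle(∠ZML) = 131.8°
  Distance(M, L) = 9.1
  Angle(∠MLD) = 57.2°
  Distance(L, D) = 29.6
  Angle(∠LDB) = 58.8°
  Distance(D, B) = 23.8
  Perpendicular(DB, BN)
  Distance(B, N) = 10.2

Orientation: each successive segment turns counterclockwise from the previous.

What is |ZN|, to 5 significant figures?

12.296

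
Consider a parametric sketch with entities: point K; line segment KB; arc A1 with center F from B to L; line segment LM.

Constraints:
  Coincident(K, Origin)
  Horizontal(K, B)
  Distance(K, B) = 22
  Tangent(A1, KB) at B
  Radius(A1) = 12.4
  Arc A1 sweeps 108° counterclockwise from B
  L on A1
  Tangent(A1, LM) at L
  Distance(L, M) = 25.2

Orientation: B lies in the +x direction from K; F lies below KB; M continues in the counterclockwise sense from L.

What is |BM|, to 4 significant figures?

40.40

On A1, B sits at bearing 90° from F; a 108° counterclockwise sweep puts L at bearing 198°, so L = F + 12.4·(cos 198°, sin 198°) = (10.21, -16.23). Since A1 is tangent to LM there, FL ⟂ LM, so LM runs along (−sin 198°, cos 198°); with |LM| = 25.2, M = (17.99, -40.20). Then |BM| = |M − B| = 40.40.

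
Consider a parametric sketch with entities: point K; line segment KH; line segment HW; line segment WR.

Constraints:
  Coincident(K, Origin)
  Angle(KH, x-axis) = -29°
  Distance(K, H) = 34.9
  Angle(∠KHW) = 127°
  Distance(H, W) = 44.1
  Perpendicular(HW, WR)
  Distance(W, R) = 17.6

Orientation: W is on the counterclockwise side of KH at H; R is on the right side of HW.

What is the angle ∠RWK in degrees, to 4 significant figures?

113.2°

K is at the origin; KH runs at -29.0° with length 34.9, so H = 34.9·(cos -29.0°, sin -29.0°) = (30.52, -16.92). ∠KHW = 127.0°, so HW runs at -29.0° + (180° − 127.0°) = 24.00° from the x-axis; with |HW| = 44.1, W = H + 44.1·(cos 24.00°, sin 24.00°) = (70.81, 1.017). HW ⟂ WR; with |WR| = 17.6 on the right of HW, R = W + 17.6·(0.4067, -0.9135) = (77.97, -15.06). Then cos ∠RWK = WR·WK / (|WR||WK|), giving 113.2°.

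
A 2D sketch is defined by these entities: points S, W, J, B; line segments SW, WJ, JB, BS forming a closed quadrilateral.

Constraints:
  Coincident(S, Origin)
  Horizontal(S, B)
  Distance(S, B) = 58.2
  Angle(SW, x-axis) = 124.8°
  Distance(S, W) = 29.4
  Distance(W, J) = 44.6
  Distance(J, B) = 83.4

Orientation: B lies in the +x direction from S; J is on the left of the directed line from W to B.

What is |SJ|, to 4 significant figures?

63.66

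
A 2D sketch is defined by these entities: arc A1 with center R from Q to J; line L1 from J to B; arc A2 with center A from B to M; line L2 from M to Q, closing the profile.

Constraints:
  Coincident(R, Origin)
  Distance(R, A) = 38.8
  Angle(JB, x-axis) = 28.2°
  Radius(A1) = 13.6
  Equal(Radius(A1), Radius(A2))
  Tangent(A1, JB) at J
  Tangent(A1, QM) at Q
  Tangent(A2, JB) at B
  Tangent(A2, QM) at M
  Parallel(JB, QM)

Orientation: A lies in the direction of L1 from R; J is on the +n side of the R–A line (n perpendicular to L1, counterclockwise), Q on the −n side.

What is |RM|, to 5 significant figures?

41.114

The slot axis is L1's direction at 28.2°, so u = (cos 28.2°, sin 28.2°) = (0.88130, 0.47255) and n = (−sin 28.2°, cos 28.2°) = (-0.47255, 0.88130). R is at the origin and A lies 38.8 along u from R, so A = 38.8·u = (34.195, 18.335). Tangency of A1 to both parallel lines with radius 13.6 puts J and Q at R ± 13.6·n: J = (-6.4267, 11.986), Q = (6.4267, -11.986). Equal radii place B and M the same way about A: B = A + 13.6·n = (27.768, 30.321), M = A − 13.6·n = (40.621, 6.3492). Then |RM| = |M − R| = 41.114.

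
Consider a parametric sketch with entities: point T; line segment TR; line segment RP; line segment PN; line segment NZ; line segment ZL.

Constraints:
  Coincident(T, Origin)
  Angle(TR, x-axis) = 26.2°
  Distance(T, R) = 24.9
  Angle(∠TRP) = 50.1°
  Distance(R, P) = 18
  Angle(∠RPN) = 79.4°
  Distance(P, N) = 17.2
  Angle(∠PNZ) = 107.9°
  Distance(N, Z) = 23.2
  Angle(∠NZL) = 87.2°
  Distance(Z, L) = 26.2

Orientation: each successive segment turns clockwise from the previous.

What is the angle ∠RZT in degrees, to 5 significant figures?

65.835°

T is at the origin; TR runs at 26.2° with length 24.9, so R = (22.342, 10.993). ∠TRP = 50.1° gives RP at -103.70° from the x-axis; with |RP| = 18.0, P = (18.079, -6.4944). ∠RPN = 79.4° gives PN at 155.70° from the x-axis; with |PN| = 17.2, N = (2.4025, 0.58366). ∠PNZ = 107.9° gives NZ at 83.600° from the x-axis; with |NZ| = 23.2, Z = (4.9886, 23.639). Then cos ∠RZT = ZR·ZT / (|ZR||ZT|), giving 65.835°.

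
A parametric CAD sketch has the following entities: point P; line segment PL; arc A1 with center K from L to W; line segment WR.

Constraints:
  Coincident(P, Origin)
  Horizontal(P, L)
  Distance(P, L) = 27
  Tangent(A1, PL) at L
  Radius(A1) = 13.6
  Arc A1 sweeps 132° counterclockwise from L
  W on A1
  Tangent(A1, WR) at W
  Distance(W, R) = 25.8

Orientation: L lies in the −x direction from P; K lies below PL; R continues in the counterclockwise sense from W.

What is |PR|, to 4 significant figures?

46.34

P is at the origin; P and L share the same y with |PL| = 27.0 and L on the −x side, so L = (-27.00, 0.000). Since A1 is tangent to PL there, KL ⟂ PL, so K = L + (0, -13.6) = (-27.00, -13.60). On A1, L sits at bearing 90° from K; a 132° counterclockwise sweep puts W at bearing 222°, so W = K + 13.6·(cos 222°, sin 222°) = (-37.11, -22.70). The tangent condition forces KW to be normal to WR, so WR runs along (−sin 222°, cos 222°); with |WR| = 25.8, R = (-19.84, -41.87). Then |PR| = |R − P| = 46.34.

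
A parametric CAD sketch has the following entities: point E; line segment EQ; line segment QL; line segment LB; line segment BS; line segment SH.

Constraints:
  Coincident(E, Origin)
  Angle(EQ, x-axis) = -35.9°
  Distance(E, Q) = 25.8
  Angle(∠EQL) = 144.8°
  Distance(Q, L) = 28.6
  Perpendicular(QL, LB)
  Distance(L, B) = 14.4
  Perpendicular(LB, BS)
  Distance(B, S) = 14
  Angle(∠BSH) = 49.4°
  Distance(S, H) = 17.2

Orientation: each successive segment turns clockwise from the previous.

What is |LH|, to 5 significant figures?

3.1104

E is at the origin; EQ runs at -35.9° with length 25.8, so Q = (20.899, -15.128). ∠EQL = 144.8° gives QL at -71.100° from the x-axis; with |QL| = 28.6, L = (30.163, -42.186). QL is perpendicular to LB, so LB runs at -161.10°; with |LB| = 14.4, B = (16.539, -46.851). The perpendicularity gives BS at right angles to LB, so BS runs at 108.90°; with |BS| = 14.0, S = (12.005, -33.606). ∠BSH = 49.4° gives SH at -21.700° from the x-axis; with |SH| = 17.2, H = (27.986, -39.965). Then |LH| = |H − L| = 3.1104.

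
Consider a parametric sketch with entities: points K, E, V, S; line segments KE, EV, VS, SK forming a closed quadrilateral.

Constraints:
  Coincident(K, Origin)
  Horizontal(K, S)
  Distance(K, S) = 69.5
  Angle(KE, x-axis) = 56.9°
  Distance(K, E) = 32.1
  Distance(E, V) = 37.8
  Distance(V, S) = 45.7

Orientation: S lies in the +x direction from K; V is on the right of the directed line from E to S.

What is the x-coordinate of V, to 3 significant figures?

24.9

K is at the origin; KS is horizontal with |KS| = 69.5 and S in +x, so S = (69.5, 0). KE runs at 56.9° with |KE| = 32.1, so E = (17.5, 26.9). V is determined by |EV| = 37.8 and |VS| = 45.7 together: it lies at the intersection of circle(E, 37.8) and circle(S, 45.7). With |ES| = 58.5, the foot of the radical line on ES is 23.6 from E and the perpendicular offset is √(37.8² − 23.6²) = 29.5. Taking the right-of-ES solution: V = (24.9, -10.2).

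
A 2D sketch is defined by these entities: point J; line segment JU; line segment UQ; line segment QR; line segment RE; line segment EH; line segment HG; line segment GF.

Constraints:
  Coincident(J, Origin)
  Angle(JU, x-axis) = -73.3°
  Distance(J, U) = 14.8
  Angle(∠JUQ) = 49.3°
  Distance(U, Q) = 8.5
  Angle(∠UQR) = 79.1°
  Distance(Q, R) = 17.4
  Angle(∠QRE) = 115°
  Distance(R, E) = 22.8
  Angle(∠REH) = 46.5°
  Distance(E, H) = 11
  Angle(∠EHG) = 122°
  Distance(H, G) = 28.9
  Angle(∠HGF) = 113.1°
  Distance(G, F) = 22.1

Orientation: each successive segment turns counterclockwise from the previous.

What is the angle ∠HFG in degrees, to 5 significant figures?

38.484°

J is at the origin; JU runs at -73.3° with length 14.8, so U = (4.2529, -14.176). ∠JUQ = 49.3° gives UQ at 57.400° from the x-axis; with |UQ| = 8.5, Q = (8.8325, -7.0149). ∠UQR = 79.1° gives QR at 158.30° from the x-axis; with |QR| = 17.4, R = (-7.3344, -0.58133). ∠QRE = 115.0° gives RE at -136.70° from the x-axis; with |RE| = 22.8, E = (-23.928, -16.218). ∠REH = 46.5° gives EH at -3.2000° from the x-axis; with |EH| = 11.0, H = (-12.945, -16.832). ∠EHG = 122.0° gives HG at 54.800° from the x-axis; with |HG| = 28.9, G = (3.7141, 6.7835). ∠HGF = 113.1° gives GF at 121.70° from the x-axis; with |GF| = 22.1, F = (-7.8988, 25.586). Then cos ∠HFG = FH·FG / (|FH||FG|), giving 38.484°.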